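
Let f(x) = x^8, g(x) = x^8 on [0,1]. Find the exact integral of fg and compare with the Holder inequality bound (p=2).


Step 1: Exact integral of f*g = integral(x^16, 0, 1) = 1/17
     = 0.058824
Step 2: Holder bound with p=2, q=2:
  ||f||_p = (integral x^16 dx)^(1/2) = (1/17)^(1/2) = 0.242536
  ||g||_q = (integral x^16 dx)^(1/2) = (1/17)^(1/2) = 0.242536
Step 3: Holder bound = ||f||_p * ||g||_q = 0.242536 * 0.242536 = 0.058824
Verification: 0.058824 <= 0.058824 (Holder holds)


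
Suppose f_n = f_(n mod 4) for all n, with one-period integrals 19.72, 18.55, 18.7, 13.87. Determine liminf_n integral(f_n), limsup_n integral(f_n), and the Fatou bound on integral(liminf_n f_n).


The sequence (integral(f_n)) is periodic with period 4, repeating the values 19.72, 18.55, 18.7, 13.87 indefinitely.
Step 1: For a periodic sequence, every tail (a_m, a_(m+1), ...) contains all 4 period values infinitely often.
Step 2: Hence inf of every tail = min of the period values = min(19.72, 18.55, 18.7, 13.87) = 13.87.
        liminf_n integral(f_n) = sup over m of (inf of tail from m) = 13.87.
Step 3: Similarly sup of every tail = max of the period values = 19.72.
        limsup_n integral(f_n) = 19.72.
Step 4: Fatou's lemma: integral(liminf_n f_n) <= liminf_n integral(f_n) = 13.87.
        So the integral of the pointwise liminf is at most 13.87.


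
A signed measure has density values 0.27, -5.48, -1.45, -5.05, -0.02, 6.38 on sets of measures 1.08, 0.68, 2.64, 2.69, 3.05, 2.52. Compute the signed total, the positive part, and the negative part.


Step 1: Compute signed measure on each set:
  Set 1: 0.27 * 1.08 = 0.2916
  Set 2: -5.48 * 0.68 = -3.7264
  Set 3: -1.45 * 2.64 = -3.828
  Set 4: -5.05 * 2.69 = -13.5845
  Set 5: -0.02 * 3.05 = -0.061
  Set 6: 6.38 * 2.52 = 16.0776
Step 2: Total signed measure = (0.2916) + (-3.7264) + (-3.828) + (-13.5845) + (-0.061) + (16.0776)
     = -4.8307
Step 3: Positive part mu+(X) = sum of positive contributions = 16.3692
Step 4: Negative part mu-(X) = |sum of negative contributions| = 21.1999


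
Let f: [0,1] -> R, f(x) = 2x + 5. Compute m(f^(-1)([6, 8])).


f^(-1)([6, 8]) = {x : 6 <= 2x + 5 <= 8}
Solving: (6 - 5)/2 <= x <= (8 - 5)/2
= [0.5, 1.5]
Intersecting with [0,1]: [0.5, 1]
Measure = 1 - 0.5 = 0.5


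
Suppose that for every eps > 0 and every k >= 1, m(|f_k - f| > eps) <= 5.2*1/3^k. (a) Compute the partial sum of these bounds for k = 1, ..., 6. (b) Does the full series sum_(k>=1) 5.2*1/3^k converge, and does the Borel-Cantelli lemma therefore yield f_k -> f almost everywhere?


Step 1: List the terms 5.2*1/3^k for k = 1 to 6:
  k=1: 1.733333
  k=2: 0.577778
  k=3: 0.192593
  k=4: 0.064198
  k=5: 0.021399
  k=6: 0.007133
Step 2: Partial sum = 1.733333 + 0.577778 + 0.192593 + 0.064198 + 0.021399 + 0.007133
     = 2.596433
Step 3: The full series sum_(k>=1) 5.2*1/3^k converges (geometric series with ratio 1/3 < 1; a constant multiple of a convergent series converges).
Step 4: Fix eps > 0. Since sum_k m(|f_k - f| > eps) < infinity, the Borel-Cantelli lemma gives
        m(limsup_k {|f_k - f| > eps}) = 0, i.e. for a.e. x, |f_k(x) - f(x)| <= eps for all large k.
        Applying this with eps = 1/j for j = 1, 2, ... and intersecting the countably many full-measure sets,
        for a.e. x we get limsup_k |f_k(x) - f(x)| <= 1/j for every j, hence f_k -> f almost everywhere.
Conclusion: series converges; Borel-Cantelli yields f_k -> f a.e.


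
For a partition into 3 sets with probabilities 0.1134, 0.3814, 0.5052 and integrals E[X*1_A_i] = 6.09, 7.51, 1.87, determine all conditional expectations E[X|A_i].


For each cell A_i: E[X|A_i] = E[X*1_A_i] / P(A_i)
Step 1: E[X|A_1] = 6.09 / 0.1134 = 53.703704
Step 2: E[X|A_2] = 7.51 / 0.3814 = 19.690614
Step 3: E[X|A_3] = 1.87 / 0.5052 = 3.701504
Verification: E[X] = sum E[X*1_A_i] = 6.09 + 7.51 + 1.87 = 15.47


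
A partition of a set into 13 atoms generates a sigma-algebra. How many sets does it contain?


Each element of the sigma-algebra is a union of some subset of the 13 atoms.
The number of such subsets is 2^13 = 8192.


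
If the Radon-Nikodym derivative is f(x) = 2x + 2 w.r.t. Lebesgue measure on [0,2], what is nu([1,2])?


nu(A) = integral_A (dnu/dmu) dmu = integral_1^2 (2x + 2) dx
Step 1: Antiderivative F(x) = (2/2)x^2 + 2x
Step 2: F(2) = (2/2)*2^2 + 2*2 = 4 + 4 = 8
Step 3: F(1) = (2/2)*1^2 + 2*1 = 1 + 2 = 3
Step 4: nu([1,2]) = F(2) - F(1) = 8 - 3 = 5


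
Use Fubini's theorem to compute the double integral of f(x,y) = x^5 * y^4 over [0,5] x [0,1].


By Fubini's theorem, the double integral factors as a product of single integrals:
Step 1: integral_0^5 x^5 dx = [x^6/6] from 0 to 5
     = 5^6/6 = 2604.166667
Step 2: integral_0^1 y^4 dy = [y^5/5] from 0 to 1
     = 1^5/5 = 0.2
Step 3: Double integral = 2604.166667 * 0.2 = 520.833333


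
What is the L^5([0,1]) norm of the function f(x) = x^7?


Step 1: ||f||_5 = (integral_0^1 |x^7|^5 dx)^(1/5)
     = (integral_0^1 x^35 dx)^(1/5)
Step 2: integral_0^1 x^35 dx = [x^36/(36)] from 0 to 1 = 1^36/36
     = 1/36 = 0.027778
Step 3: ||f||_5 = (0.027778)^(1/5) = 0.488359


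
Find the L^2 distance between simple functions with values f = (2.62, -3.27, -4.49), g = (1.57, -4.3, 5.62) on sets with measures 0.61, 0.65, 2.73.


Step 1: Compute differences f_i - g_i:
  2.62 - 1.57 = 1.05
  -3.27 - -4.3 = 1.03
  -4.49 - 5.62 = -10.11
Step 2: Compute |diff|^2 * measure for each set:
  |1.05|^2 * 0.61 = 1.1025 * 0.61 = 0.672525
  |1.03|^2 * 0.65 = 1.0609 * 0.65 = 0.689585
  |-10.11|^2 * 2.73 = 102.2121 * 2.73 = 279.039033
Step 3: Sum = 280.401143
Step 4: ||f-g||_2 = (280.401143)^(1/2) = 16.745183


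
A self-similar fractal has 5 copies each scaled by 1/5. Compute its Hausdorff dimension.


For a self-similar set with N copies scaled by 1/r:
dim_H = log(N)/log(r) = log(5)/log(5)
= 1.609438/1.609438
= 1


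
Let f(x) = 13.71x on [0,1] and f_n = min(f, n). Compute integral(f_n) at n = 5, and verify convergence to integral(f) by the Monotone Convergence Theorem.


f(x) = 13.71x on [0,1]; f_n(x) = min(13.71x, n). At n = 5:
Step 1: f(x) reaches 5 at x = 5/13.71 = 0.364697
Step 2: integral(f_5) = integral(13.71x, 0, 0.364697) + integral(5, 0.364697, 1)
       = 13.71*0.364697^2/2 + 5*(1 - 0.364697)
       = 0.911743 + 3.176513
       = 4.088257
Step 3: As n -> infinity, f_n increases to f, so by MCT integral(f_n) -> integral(f) = 13.71/2 = 6.855.
Convergence: integral(f_5) = 4.088257 -> 6.855 as n -> infinity


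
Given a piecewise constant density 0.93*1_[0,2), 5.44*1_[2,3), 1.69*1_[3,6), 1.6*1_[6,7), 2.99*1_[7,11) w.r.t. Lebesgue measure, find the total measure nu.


Integrate each piece of the Radon-Nikodym derivative:
Step 1: integral_0^2 0.93 dx = 0.93*(2-0) = 0.93*2 = 1.86
Step 2: integral_2^3 5.44 dx = 5.44*(3-2) = 5.44*1 = 5.44
Step 3: integral_3^6 1.69 dx = 1.69*(6-3) = 1.69*3 = 5.07
Step 4: integral_6^7 1.6 dx = 1.6*(7-6) = 1.6*1 = 1.6
Step 5: integral_7^11 2.99 dx = 2.99*(11-7) = 2.99*4 = 11.96
Total: 1.86 + 5.44 + 5.07 + 1.6 + 11.96 = 25.93


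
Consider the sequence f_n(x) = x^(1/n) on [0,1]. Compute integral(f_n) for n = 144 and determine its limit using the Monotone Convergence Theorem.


At n = 144: f_144(x) = x^(1/144).
Step 1: integral(x^(1/144), 0, 1) = [x^(1/144+1) / (1/144+1)] from 0 to 1
     = 1 / (1/144 + 1) = 1 / ((144+1)/144) = 144/(144+1)
     = 144/145 = 0.993103
Step 2: As n -> infinity, f_n(x) = x^(1/n) -> 1 for x in (0,1], and f_n is increasing in n.
By MCT, lim_n integral(f_n) = integral(lim_n f_n) = integral(1, 0, 1) = 1.
Step 3: Verify convergence: 144/145 = 0.993103 -> 1


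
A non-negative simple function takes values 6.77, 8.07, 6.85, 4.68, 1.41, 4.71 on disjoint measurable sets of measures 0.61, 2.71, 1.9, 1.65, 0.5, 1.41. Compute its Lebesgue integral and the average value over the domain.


Step 1: Integral = sum(value_i * measure_i)
= 6.77*0.61 + 8.07*2.71 + 6.85*1.9 + 4.68*1.65 + 1.41*0.5 + 4.71*1.41
= 4.1297 + 21.8697 + 13.015 + 7.722 + 0.705 + 6.6411
= 54.0825
Step 2: Total measure of domain = 0.61 + 2.71 + 1.9 + 1.65 + 0.5 + 1.41 = 8.78
Step 3: Average value = 54.0825 / 8.78 = 6.159738


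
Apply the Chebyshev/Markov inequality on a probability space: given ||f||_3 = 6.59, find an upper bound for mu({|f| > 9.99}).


Chebyshev/Markov inequality: mu(|f| > eps) <= (||f||_p / eps)^p
Step 1: ||f||_3 / eps = 6.59 / 9.99 = 0.65966
Step 2: Raise to power p = 3:
  (0.65966)^3 = 0.287051
Step 3: Therefore mu(|f| > 9.99) <= 0.287051


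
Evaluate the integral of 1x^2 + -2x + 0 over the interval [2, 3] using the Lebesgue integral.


The Lebesgue integral of a Riemann-integrable function agrees with the Riemann integral.
Antiderivative F(x) = (1/3)x^3 + (-2/2)x^2 + 0x
F(3) = (1/3)*3^3 + (-2/2)*3^2 + 0*3
     = (1/3)*27 + (-2/2)*9 + 0*3
     = 9 + -9 + 0
     = 0.0
F(2) = -1.333333
Integral = F(3) - F(2) = 0.0 - -1.333333 = 1.333333


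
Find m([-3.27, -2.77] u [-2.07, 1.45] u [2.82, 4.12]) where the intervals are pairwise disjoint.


For pairwise disjoint intervals, m(union) = sum of lengths.
= (-2.77 - -3.27) + (1.45 - -2.07) + (4.12 - 2.82)
= 0.5 + 3.52 + 1.3
= 5.32


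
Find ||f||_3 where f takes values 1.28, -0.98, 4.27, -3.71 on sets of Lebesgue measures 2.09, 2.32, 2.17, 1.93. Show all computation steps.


Step 1: Compute |f_i|^3 for each value:
  |1.28|^3 = 2.097152
  |-0.98|^3 = 0.941192
  |4.27|^3 = 77.854483
  |-3.71|^3 = 51.064811
Step 2: Multiply by measures and sum:
  2.097152 * 2.09 = 4.383048
  0.941192 * 2.32 = 2.183565
  77.854483 * 2.17 = 168.944228
  51.064811 * 1.93 = 98.555085
Sum = 4.383048 + 2.183565 + 168.944228 + 98.555085 = 274.065926
Step 3: Take the p-th root:
||f||_3 = (274.065926)^(1/3) = 6.495586


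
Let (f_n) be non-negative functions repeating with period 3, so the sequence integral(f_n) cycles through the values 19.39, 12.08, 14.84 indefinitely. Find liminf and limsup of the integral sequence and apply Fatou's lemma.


The sequence (integral(f_n)) is periodic with period 3, repeating the values 19.39, 12.08, 14.84 indefinitely.
Step 1: For a periodic sequence, every tail (a_m, a_(m+1), ...) contains all 3 period values infinitely often.
Step 2: Hence inf of every tail = min of the period values = min(19.39, 12.08, 14.84) = 12.08.
        liminf_n integral(f_n) = sup over m of (inf of tail from m) = 12.08.
Step 3: Similarly sup of every tail = max of the period values = 19.39.
        limsup_n integral(f_n) = 19.39.
Step 4: Fatou's lemma: integral(liminf_n f_n) <= liminf_n integral(f_n) = 12.08.
        So the integral of the pointwise liminf is at most 12.08.


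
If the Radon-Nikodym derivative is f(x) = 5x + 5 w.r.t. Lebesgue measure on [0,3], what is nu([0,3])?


nu(A) = integral_A (dnu/dmu) dmu = integral_0^3 (5x + 5) dx
Step 1: Antiderivative F(x) = (5/2)x^2 + 5x
Step 2: F(3) = (5/2)*3^2 + 5*3 = 22.5 + 15 = 37.5
Step 3: F(0) = (5/2)*0^2 + 5*0 = 0.0 + 0 = 0.0
Step 4: nu([0,3]) = F(3) - F(0) = 37.5 - 0.0 = 37.5


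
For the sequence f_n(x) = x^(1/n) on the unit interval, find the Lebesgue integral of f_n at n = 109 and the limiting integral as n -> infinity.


At n = 109: f_109(x) = x^(1/109).
Step 1: integral(x^(1/109), 0, 1) = [x^(1/109+1) / (1/109+1)] from 0 to 1
     = 1 / (1/109 + 1) = 1 / ((109+1)/109) = 109/(109+1)
     = 109/110 = 0.990909
Step 2: As n -> infinity, f_n(x) = x^(1/n) -> 1 for x in (0,1], and f_n is increasing in n.
By MCT, lim_n integral(f_n) = integral(lim_n f_n) = integral(1, 0, 1) = 1.
Step 3: Verify convergence: 109/110 = 0.990909 -> 1


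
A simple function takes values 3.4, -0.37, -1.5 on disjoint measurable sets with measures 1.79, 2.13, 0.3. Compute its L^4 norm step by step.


Step 1: Compute |f_i|^4 for each value:
  |3.4|^4 = 133.6336
  |-0.37|^4 = 0.018742
  |-1.5|^4 = 5.0625
Step 2: Multiply by measures and sum:
  133.6336 * 1.79 = 239.204144
  0.018742 * 2.13 = 0.03992
  5.0625 * 0.3 = 1.51875
Sum = 239.204144 + 0.03992 + 1.51875 = 240.762814
Step 3: Take the p-th root:
||f||_4 = (240.762814)^(1/4) = 3.939103


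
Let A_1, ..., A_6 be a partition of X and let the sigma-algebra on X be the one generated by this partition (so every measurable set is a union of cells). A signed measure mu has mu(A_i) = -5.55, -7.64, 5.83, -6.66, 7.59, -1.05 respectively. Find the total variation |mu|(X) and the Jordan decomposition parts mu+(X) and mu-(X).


Step 1: Every measurable set is a union of atoms (the cells / points), so a Hahn decomposition is
  obtained by grouping atoms by sign: P = union of atoms with mu > 0, N = union of the remaining atoms.
  Atoms in P (indices): 3, 5;  atoms in N (indices): 1, 2, 4, 6
  Positive values: 5.83, 7.59
  Negative values: -5.55, -7.64, -6.66, -1.05
Step 2: mu+(X) = mu(P) = sum of positive atom values = 13.42
Step 3: mu-(X) = -mu(N) = sum of |negative atom values| = 20.9
Step 4: |mu|(X) = mu+(X) + mu-(X) = 13.42 + 20.9 = 34.32


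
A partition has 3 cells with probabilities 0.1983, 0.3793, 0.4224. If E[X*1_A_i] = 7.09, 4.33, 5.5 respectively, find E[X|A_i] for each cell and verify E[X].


For each cell A_i: E[X|A_i] = E[X*1_A_i] / P(A_i)
Step 1: E[X|A_1] = 7.09 / 0.1983 = 35.753908
Step 2: E[X|A_2] = 4.33 / 0.3793 = 11.415766
Step 3: E[X|A_3] = 5.5 / 0.4224 = 13.020833
Verification: E[X] = sum E[X*1_A_i] = 7.09 + 4.33 + 5.5 = 16.92


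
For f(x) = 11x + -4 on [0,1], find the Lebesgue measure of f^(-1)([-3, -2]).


f^(-1)([-3, -2]) = {x : -3 <= 11x + -4 <= -2}
Solving: (-3 - -4)/11 <= x <= (-2 - -4)/11
= [0.090909, 0.181818]
Intersecting with [0,1]: [0.090909, 0.181818]
Measure = 0.181818 - 0.090909 = 0.090909


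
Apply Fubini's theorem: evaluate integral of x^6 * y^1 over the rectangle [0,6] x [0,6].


By Fubini's theorem, the double integral factors as a product of single integrals:
Step 1: integral_0^6 x^6 dx = [x^7/7] from 0 to 6
     = 6^7/7 = 39990.857143
Step 2: integral_0^6 y^1 dy = [y^2/2] from 0 to 6
     = 6^2/2 = 18
Step 3: Double integral = 39990.857143 * 18 = 719835.428571


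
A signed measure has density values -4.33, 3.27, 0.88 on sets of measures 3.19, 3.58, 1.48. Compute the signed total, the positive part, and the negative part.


Step 1: Compute signed measure on each set:
  Set 1: -4.33 * 3.19 = -13.8127
  Set 2: 3.27 * 3.58 = 11.7066
  Set 3: 0.88 * 1.48 = 1.3024
Step 2: Total signed measure = (-13.8127) + (11.7066) + (1.3024)
     = -0.8037
Step 3: Positive part mu+(X) = sum of positive contributions = 13.009
Step 4: Negative part mu-(X) = |sum of negative contributions| = 13.8127


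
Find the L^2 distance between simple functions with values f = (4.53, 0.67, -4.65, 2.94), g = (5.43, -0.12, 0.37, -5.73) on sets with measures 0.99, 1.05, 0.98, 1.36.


Step 1: Compute differences f_i - g_i:
  4.53 - 5.43 = -0.9
  0.67 - -0.12 = 0.79
  -4.65 - 0.37 = -5.02
  2.94 - -5.73 = 8.67
Step 2: Compute |diff|^2 * measure for each set:
  |-0.9|^2 * 0.99 = 0.81 * 0.99 = 0.8019
  |0.79|^2 * 1.05 = 0.6241 * 1.05 = 0.655305
  |-5.02|^2 * 0.98 = 25.2004 * 0.98 = 24.696392
  |8.67|^2 * 1.36 = 75.1689 * 1.36 = 102.229704
Step 3: Sum = 128.383301
Step 4: ||f-g||_2 = (128.383301)^(1/2) = 11.330636


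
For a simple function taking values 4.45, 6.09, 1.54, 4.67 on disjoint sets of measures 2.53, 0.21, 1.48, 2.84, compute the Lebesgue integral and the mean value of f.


Step 1: Integral = sum(value_i * measure_i)
= 4.45*2.53 + 6.09*0.21 + 1.54*1.48 + 4.67*2.84
= 11.2585 + 1.2789 + 2.2792 + 13.2628
= 28.0794
Step 2: Total measure of domain = 2.53 + 0.21 + 1.48 + 2.84 = 7.06
Step 3: Average value = 28.0794 / 7.06 = 3.977252


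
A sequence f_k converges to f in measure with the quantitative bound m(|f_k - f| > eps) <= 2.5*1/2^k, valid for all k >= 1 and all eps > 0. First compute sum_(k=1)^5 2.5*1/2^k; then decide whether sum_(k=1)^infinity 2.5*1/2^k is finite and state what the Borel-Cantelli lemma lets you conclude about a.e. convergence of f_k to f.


Step 1: List the terms 2.5*1/2^k for k = 1 to 5:
  k=1: 1.25
  k=2: 0.625
  k=3: 0.3125
  k=4: 0.15625
  k=5: 0.078125
Step 2: Partial sum = 1.25 + 0.625 + 0.3125 + 0.15625 + 0.078125
     = 2.421875
Step 3: The full series sum_(k>=1) 2.5*1/2^k converges (geometric series with ratio 1/2 < 1; a constant multiple of a convergent series converges).
Step 4: Fix eps > 0. Since sum_k m(|f_k - f| > eps) < infinity, the Borel-Cantelli lemma gives
        m(limsup_k {|f_k - f| > eps}) = 0, i.e. for a.e. x, |f_k(x) - f(x)| <= eps for all large k.
        Applying this with eps = 1/j for j = 1, 2, ... and intersecting the countably many full-measure sets,
        for a.e. x we get limsup_k |f_k(x) - f(x)| <= 1/j for every j, hence f_k -> f almost everywhere.
Conclusion: series converges; Borel-Cantelli yields f_k -> f a.e.


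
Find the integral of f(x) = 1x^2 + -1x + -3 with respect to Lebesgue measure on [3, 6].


The Lebesgue integral of a Riemann-integrable function agrees with the Riemann integral.
Antiderivative F(x) = (1/3)x^3 + (-1/2)x^2 + -3x
F(6) = (1/3)*6^3 + (-1/2)*6^2 + -3*6
     = (1/3)*216 + (-1/2)*36 + -3*6
     = 72 + -18 + -18
     = 36
F(3) = -4.5
Integral = F(6) - F(3) = 36 - -4.5 = 40.5


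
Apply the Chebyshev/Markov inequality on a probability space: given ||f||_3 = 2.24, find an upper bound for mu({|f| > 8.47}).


Chebyshev/Markov inequality: mu(|f| > eps) <= (||f||_p / eps)^p
Step 1: ||f||_3 / eps = 2.24 / 8.47 = 0.264463
Step 2: Raise to power p = 3:
  (0.264463)^3 = 0.018497
Step 3: Therefore mu(|f| > 8.47) <= 0.018497


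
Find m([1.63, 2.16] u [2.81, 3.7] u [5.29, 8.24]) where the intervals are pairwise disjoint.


For pairwise disjoint intervals, m(union) = sum of lengths.
= (2.16 - 1.63) + (3.7 - 2.81) + (8.24 - 5.29)
= 0.53 + 0.89 + 2.95
= 4.37


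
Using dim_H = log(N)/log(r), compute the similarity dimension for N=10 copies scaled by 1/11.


For a self-similar set with N copies scaled by 1/r:
dim_H = log(N)/log(r) = log(10)/log(11)
= 2.302585/2.397895
= 0.960253


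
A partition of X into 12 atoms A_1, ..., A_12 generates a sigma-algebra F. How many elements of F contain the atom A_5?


Each element of F is a union of some subset S of the 12 atoms.
The element contains A_5 iff A_5 is in S.
So we count subsets S of {A_1,...,A_12} with A_5 in S: choose freely among the other 11 atoms.
Count = 2^(12-1) = 2^11 = 2048.


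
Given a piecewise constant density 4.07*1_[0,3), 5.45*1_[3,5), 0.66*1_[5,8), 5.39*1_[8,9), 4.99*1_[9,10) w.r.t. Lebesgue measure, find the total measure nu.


Integrate each piece of the Radon-Nikodym derivative:
Step 1: integral_0^3 4.07 dx = 4.07*(3-0) = 4.07*3 = 12.21
Step 2: integral_3^5 5.45 dx = 5.45*(5-3) = 5.45*2 = 10.9
Step 3: integral_5^8 0.66 dx = 0.66*(8-5) = 0.66*3 = 1.98
Step 4: integral_8^9 5.39 dx = 5.39*(9-8) = 5.39*1 = 5.39
Step 5: integral_9^10 4.99 dx = 4.99*(10-9) = 4.99*1 = 4.99
Total: 12.21 + 10.9 + 1.98 + 5.39 + 4.99 = 35.47


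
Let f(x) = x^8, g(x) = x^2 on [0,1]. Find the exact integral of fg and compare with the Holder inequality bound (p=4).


Step 1: Exact integral of f*g = integral(x^10, 0, 1) = 1/11
     = 0.090909
Step 2: Holder bound with p=4, q=1.333333:
  ||f||_p = (integral x^32 dx)^(1/4) = (1/33)^(1/4) = 0.417226
  ||g||_q = (integral x^2.666667 dx)^(1/1.333333) = (1/3.666667)^(1/1.333333) = 0.377395
Step 3: Holder bound = ||f||_p * ||g||_q = 0.417226 * 0.377395 = 0.157459
Verification: 0.090909 <= 0.157459 (Holder holds)


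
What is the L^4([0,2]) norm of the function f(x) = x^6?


Step 1: ||f||_4 = (integral_0^2 |x^6|^4 dx)^(1/4)
     = (integral_0^2 x^24 dx)^(1/4)
Step 2: integral_0^2 x^24 dx = [x^25/(25)] from 0 to 2 = 2^25/25
     = 33554432/25 = 1.342177e+06
Step 3: ||f||_4 = (1.342177e+06)^(1/4) = 34.037094


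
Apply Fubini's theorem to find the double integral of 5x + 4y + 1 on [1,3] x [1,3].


By Fubini, integrate in x first, then y.
Step 1: Fix y, integrate over x in [1,3]:
  integral(5x + 4y + 1, x=1..3)
  = 5*(3^2 - 1^2)/2 + (4y + 1)*(3 - 1)
  = 20 + (4y + 1)*2
  = 20 + 8y + 2
  = 22 + 8y
Step 2: Integrate over y in [1,3]:
  integral(22 + 8y, y=1..3)
  = 22*2 + 8*(3^2 - 1^2)/2
  = 44 + 32
  = 76


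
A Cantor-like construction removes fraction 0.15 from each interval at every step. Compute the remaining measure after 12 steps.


Step 1: At each step, fraction remaining = 1 - 0.15 = 0.85
Step 2: After 12 steps, measure = (0.85)^12
Result = 0.142242


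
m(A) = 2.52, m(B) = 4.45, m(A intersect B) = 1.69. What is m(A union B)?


By inclusion-exclusion: m(A u B) = m(A) + m(B) - m(A n B)
= 2.52 + 4.45 - 1.69
= 5.28


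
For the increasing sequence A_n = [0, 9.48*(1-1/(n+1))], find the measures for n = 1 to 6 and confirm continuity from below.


By continuity of measure from below: if A_n increases to A, then m(A_n) -> m(A).
Here A = [0, 9.48], so m(A) = 9.48
Step 1: a_1 = 9.48*(1 - 1/2) = 4.74, m(A_1) = 4.74
Step 2: a_2 = 9.48*(1 - 1/3) = 6.32, m(A_2) = 6.32
Step 3: a_3 = 9.48*(1 - 1/4) = 7.11, m(A_3) = 7.11
Step 4: a_4 = 9.48*(1 - 1/5) = 7.584, m(A_4) = 7.584
Step 5: a_5 = 9.48*(1 - 1/6) = 7.9, m(A_5) = 7.9
Step 6: a_6 = 9.48*(1 - 1/7) = 8.1257, m(A_6) = 8.1257
Limit: m(A_n) -> m([0,9.48]) = 9.48


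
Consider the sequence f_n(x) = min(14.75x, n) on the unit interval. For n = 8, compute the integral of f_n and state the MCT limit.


f(x) = 14.75x on [0,1]; f_n(x) = min(14.75x, n). At n = 8:
Step 1: f(x) reaches 8 at x = 8/14.75 = 0.542373
Step 2: integral(f_8) = integral(14.75x, 0, 0.542373) + integral(8, 0.542373, 1)
       = 14.75*0.542373^2/2 + 8*(1 - 0.542373)
       = 2.169492 + 3.661017
       = 5.830508
Step 3: As n -> infinity, f_n increases to f, so by MCT integral(f_n) -> integral(f) = 14.75/2 = 7.375.
Convergence: integral(f_8) = 5.830508 -> 7.375 as n -> infinity


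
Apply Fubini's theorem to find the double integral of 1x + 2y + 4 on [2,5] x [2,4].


By Fubini, integrate in x first, then y.
Step 1: Fix y, integrate over x in [2,5]:
  integral(1x + 2y + 4, x=2..5)
  = 1*(5^2 - 2^2)/2 + (2y + 4)*(5 - 2)
  = 10.5 + (2y + 4)*3
  = 10.5 + 6y + 12
  = 22.5 + 6y
Step 2: Integrate over y in [2,4]:
  integral(22.5 + 6y, y=2..4)
  = 22.5*2 + 6*(4^2 - 2^2)/2
  = 45 + 36
  = 81


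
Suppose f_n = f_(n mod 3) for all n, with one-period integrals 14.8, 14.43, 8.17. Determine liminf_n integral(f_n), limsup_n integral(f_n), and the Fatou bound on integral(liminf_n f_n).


The sequence (integral(f_n)) is periodic with period 3, repeating the values 14.8, 14.43, 8.17 indefinitely.
Step 1: For a periodic sequence, every tail (a_m, a_(m+1), ...) contains all 3 period values infinitely often.
Step 2: Hence inf of every tail = min of the period values = min(14.8, 14.43, 8.17) = 8.17.
        liminf_n integral(f_n) = sup over m of (inf of tail from m) = 8.17.
Step 3: Similarly sup of every tail = max of the period values = 14.8.
        limsup_n integral(f_n) = 14.8.
Step 4: Fatou's lemma: integral(liminf_n f_n) <= liminf_n integral(f_n) = 8.17.
        So the integral of the pointwise liminf is at most 8.17.


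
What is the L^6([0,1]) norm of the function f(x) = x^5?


Step 1: ||f||_6 = (integral_0^1 |x^5|^6 dx)^(1/6)
     = (integral_0^1 x^30 dx)^(1/6)
Step 2: integral_0^1 x^30 dx = [x^31/(31)] from 0 to 1 = 1^31/31
     = 1/31 = 0.032258
Step 3: ||f||_6 = (0.032258)^(1/6) = 0.564209


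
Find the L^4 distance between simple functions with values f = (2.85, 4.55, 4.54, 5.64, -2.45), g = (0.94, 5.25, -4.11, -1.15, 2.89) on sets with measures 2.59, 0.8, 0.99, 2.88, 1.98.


Step 1: Compute differences f_i - g_i:
  2.85 - 0.94 = 1.91
  4.55 - 5.25 = -0.7
  4.54 - -4.11 = 8.65
  5.64 - -1.15 = 6.79
  -2.45 - 2.89 = -5.34
Step 2: Compute |diff|^4 * measure for each set:
  |1.91|^4 * 2.59 = 13.308634 * 2.59 = 34.469361
  |-0.7|^4 * 0.8 = 0.2401 * 0.8 = 0.19208
  |8.65|^4 * 0.99 = 5598.406506 * 0.99 = 5542.422441
  |6.79|^4 * 2.88 = 2125.588037 * 2.88 = 6121.693546
  |-5.34|^4 * 1.98 = 813.139443 * 1.98 = 1610.016098
Step 3: Sum = 13308.793526
Step 4: ||f-g||_4 = (13308.793526)^(1/4) = 10.740752


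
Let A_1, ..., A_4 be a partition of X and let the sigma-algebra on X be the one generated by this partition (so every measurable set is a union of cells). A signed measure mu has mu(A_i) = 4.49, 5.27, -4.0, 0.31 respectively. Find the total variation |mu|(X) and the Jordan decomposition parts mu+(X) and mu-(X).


Step 1: Every measurable set is a union of atoms (the cells / points), so a Hahn decomposition is
  obtained by grouping atoms by sign: P = union of atoms with mu > 0, N = union of the remaining atoms.
  Atoms in P (indices): 1, 2, 4;  atoms in N (indices): 3
  Positive values: 4.49, 5.27, 0.31
  Negative values: -4
Step 2: mu+(X) = mu(P) = sum of positive atom values = 10.07
Step 3: mu-(X) = -mu(N) = sum of |negative atom values| = 4
Step 4: |mu|(X) = mu+(X) + mu-(X) = 10.07 + 4 = 14.07


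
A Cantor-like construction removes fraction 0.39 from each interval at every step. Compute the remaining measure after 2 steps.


Step 1: At each step, fraction remaining = 1 - 0.39 = 0.61
Step 2: After 2 steps, measure = (0.61)^2
Step 3: Computing the power step by step:
  After step 1: 0.61
  After step 2: 0.3721
Result = 0.3721


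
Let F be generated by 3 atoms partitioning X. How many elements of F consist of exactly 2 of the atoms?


Each element of F is a union of some subset of the 3 atoms.
Elements that are unions of exactly 2 atoms correspond to 2-element subsets of the 3 atoms.
Count = C(3, 2) = 3! / (2! * 1!) = 3.


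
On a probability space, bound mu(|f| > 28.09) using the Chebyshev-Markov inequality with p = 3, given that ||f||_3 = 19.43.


Chebyshev/Markov inequality: mu(|f| > eps) <= (||f||_p / eps)^p
Step 1: ||f||_3 / eps = 19.43 / 28.09 = 0.691705
Step 2: Raise to power p = 3:
  (0.691705)^3 = 0.330951
Step 3: Therefore mu(|f| > 28.09) <= 0.330951


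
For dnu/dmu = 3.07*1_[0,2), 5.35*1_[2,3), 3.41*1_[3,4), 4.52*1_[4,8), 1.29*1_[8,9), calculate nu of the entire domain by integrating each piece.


Integrate each piece of the Radon-Nikodym derivative:
Step 1: integral_0^2 3.07 dx = 3.07*(2-0) = 3.07*2 = 6.14
Step 2: integral_2^3 5.35 dx = 5.35*(3-2) = 5.35*1 = 5.35
Step 3: integral_3^4 3.41 dx = 3.41*(4-3) = 3.41*1 = 3.41
Step 4: integral_4^8 4.52 dx = 4.52*(8-4) = 4.52*4 = 18.08
Step 5: integral_8^9 1.29 dx = 1.29*(9-8) = 1.29*1 = 1.29
Total: 6.14 + 5.35 + 3.41 + 18.08 + 1.29 = 34.27


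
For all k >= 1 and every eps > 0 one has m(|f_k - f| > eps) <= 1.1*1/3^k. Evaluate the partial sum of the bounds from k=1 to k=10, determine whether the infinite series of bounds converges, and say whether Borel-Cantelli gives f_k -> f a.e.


Step 1: List the terms 1.1*1/3^k for k = 1 to 10:
  k=1: 0.366667
  k=2: 0.122222
  k=3: 0.040741
  k=4: 0.01358
  k=5: 0.004527
  k=6: 0.001509
  k=7: 5.029721e-04
  k=8: 1.676574e-04
  k=9: 5.588579e-05
  k=10: 1.862860e-05
Step 2: Partial sum = 0.366667 + 0.122222 + 0.040741 + 0.01358 + 0.004527 + 0.001509 + 5.029721e-04 + 1.676574e-04 + 5.588579e-05 + 1.862860e-05
     = 0.549991
Step 3: The full series sum_(k>=1) 1.1*1/3^k converges (geometric series with ratio 1/3 < 1; a constant multiple of a convergent series converges).
Step 4: Fix eps > 0. Since sum_k m(|f_k - f| > eps) < infinity, the Borel-Cantelli lemma gives
        m(limsup_k {|f_k - f| > eps}) = 0, i.e. for a.e. x, |f_k(x) - f(x)| <= eps for all large k.
        Applying this with eps = 1/j for j = 1, 2, ... and intersecting the countably many full-measure sets,
        for a.e. x we get limsup_k |f_k(x) - f(x)| <= 1/j for every j, hence f_k -> f almost everywhere.
Conclusion: series converges; Borel-Cantelli yields f_k -> f a.e.


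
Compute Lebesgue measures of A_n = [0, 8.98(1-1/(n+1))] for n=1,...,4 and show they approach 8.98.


By continuity of measure from below: if A_n increases to A, then m(A_n) -> m(A).
Here A = [0, 8.98], so m(A) = 8.98
Step 1: a_1 = 8.98*(1 - 1/2) = 4.49, m(A_1) = 4.49
Step 2: a_2 = 8.98*(1 - 1/3) = 5.9867, m(A_2) = 5.9867
Step 3: a_3 = 8.98*(1 - 1/4) = 6.735, m(A_3) = 6.735
Step 4: a_4 = 8.98*(1 - 1/5) = 7.184, m(A_4) = 7.184
Limit: m(A_n) -> m([0,8.98]) = 8.98


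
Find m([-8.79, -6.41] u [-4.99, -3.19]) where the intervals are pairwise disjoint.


For pairwise disjoint intervals, m(union) = sum of lengths.
= (-6.41 - -8.79) + (-3.19 - -4.99)
= 2.38 + 1.8
= 4.18


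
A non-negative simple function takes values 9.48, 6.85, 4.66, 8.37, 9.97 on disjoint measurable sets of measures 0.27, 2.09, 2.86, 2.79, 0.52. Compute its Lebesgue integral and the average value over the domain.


Step 1: Integral = sum(value_i * measure_i)
= 9.48*0.27 + 6.85*2.09 + 4.66*2.86 + 8.37*2.79 + 9.97*0.52
= 2.5596 + 14.3165 + 13.3276 + 23.3523 + 5.1844
= 58.7404
Step 2: Total measure of domain = 0.27 + 2.09 + 2.86 + 2.79 + 0.52 = 8.53
Step 3: Average value = 58.7404 / 8.53 = 6.886331


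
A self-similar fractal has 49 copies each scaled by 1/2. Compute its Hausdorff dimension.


For a self-similar set with N copies scaled by 1/r:
dim_H = log(N)/log(r) = log(49)/log(2)
= 3.89182/0.693147
= 5.61471


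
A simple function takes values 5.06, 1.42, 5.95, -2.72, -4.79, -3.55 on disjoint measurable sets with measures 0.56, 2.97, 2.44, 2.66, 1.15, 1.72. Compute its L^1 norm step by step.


Step 1: Compute |f_i|^1 for each value:
  |5.06|^1 = 5.06
  |1.42|^1 = 1.42
  |5.95|^1 = 5.95
  |-2.72|^1 = 2.72
  |-4.79|^1 = 4.79
  |-3.55|^1 = 3.55
Step 2: Multiply by measures and sum:
  5.06 * 0.56 = 2.8336
  1.42 * 2.97 = 4.2174
  5.95 * 2.44 = 14.518
  2.72 * 2.66 = 7.2352
  4.79 * 1.15 = 5.5085
  3.55 * 1.72 = 6.106
Sum = 2.8336 + 4.2174 + 14.518 + 7.2352 + 5.5085 + 6.106 = 40.4187
Step 3: Take the p-th root:
||f||_1 = (40.4187)^(1/1) = 40.4187


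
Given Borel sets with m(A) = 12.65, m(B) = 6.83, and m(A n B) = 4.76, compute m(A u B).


By inclusion-exclusion: m(A u B) = m(A) + m(B) - m(A n B)
= 12.65 + 6.83 - 4.76
= 14.72


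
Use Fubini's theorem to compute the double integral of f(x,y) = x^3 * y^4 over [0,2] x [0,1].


By Fubini's theorem, the double integral factors as a product of single integrals:
Step 1: integral_0^2 x^3 dx = [x^4/4] from 0 to 2
     = 2^4/4 = 4
Step 2: integral_0^1 y^4 dy = [y^5/5] from 0 to 1
     = 1^5/5 = 0.2
Step 3: Double integral = 4 * 0.2 = 0.8


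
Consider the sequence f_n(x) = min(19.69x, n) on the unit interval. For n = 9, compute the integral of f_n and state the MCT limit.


f(x) = 19.69x on [0,1]; f_n(x) = min(19.69x, n). At n = 9:
Step 1: f(x) reaches 9 at x = 9/19.69 = 0.457085
Step 2: integral(f_9) = integral(19.69x, 0, 0.457085) + integral(9, 0.457085, 1)
       = 19.69*0.457085^2/2 + 9*(1 - 0.457085)
       = 2.056882 + 4.886237
       = 6.943118
Step 3: As n -> infinity, f_n increases to f, so by MCT integral(f_n) -> integral(f) = 19.69/2 = 9.845.
Convergence: integral(f_9) = 6.943118 -> 9.845 as n -> infinity


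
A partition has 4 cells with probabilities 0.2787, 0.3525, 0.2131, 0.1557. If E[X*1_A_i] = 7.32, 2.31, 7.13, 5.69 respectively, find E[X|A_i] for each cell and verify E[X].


For each cell A_i: E[X|A_i] = E[X*1_A_i] / P(A_i)
Step 1: E[X|A_1] = 7.32 / 0.2787 = 26.264801
Step 2: E[X|A_2] = 2.31 / 0.3525 = 6.553191
Step 3: E[X|A_3] = 7.13 / 0.2131 = 33.45847
Step 4: E[X|A_4] = 5.69 / 0.1557 = 36.544637
Verification: E[X] = sum E[X*1_A_i] = 7.32 + 2.31 + 7.13 + 5.69 = 22.45


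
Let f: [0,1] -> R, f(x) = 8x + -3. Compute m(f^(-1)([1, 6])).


f^(-1)([1, 6]) = {x : 1 <= 8x + -3 <= 6}
Solving: (1 - -3)/8 <= x <= (6 - -3)/8
= [0.5, 1.125]
Intersecting with [0,1]: [0.5, 1]
Measure = 1 - 0.5 = 0.5


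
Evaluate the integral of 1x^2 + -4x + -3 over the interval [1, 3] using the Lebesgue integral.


The Lebesgue integral of a Riemann-integrable function agrees with the Riemann integral.
Antiderivative F(x) = (1/3)x^3 + (-4/2)x^2 + -3x
F(3) = (1/3)*3^3 + (-4/2)*3^2 + -3*3
     = (1/3)*27 + (-4/2)*9 + -3*3
     = 9 + -18 + -9
     = -18
F(1) = -4.666667
Integral = F(3) - F(1) = -18 - -4.666667 = -13.333333


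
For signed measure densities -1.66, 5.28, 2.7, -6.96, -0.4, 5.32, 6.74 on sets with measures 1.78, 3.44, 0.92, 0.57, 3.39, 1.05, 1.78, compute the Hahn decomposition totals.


Step 1: Compute signed measure on each set:
  Set 1: -1.66 * 1.78 = -2.9548
  Set 2: 5.28 * 3.44 = 18.1632
  Set 3: 2.7 * 0.92 = 2.484
  Set 4: -6.96 * 0.57 = -3.9672
  Set 5: -0.4 * 3.39 = -1.356
  Set 6: 5.32 * 1.05 = 5.586
  Set 7: 6.74 * 1.78 = 11.9972
Step 2: Total signed measure = (-2.9548) + (18.1632) + (2.484) + (-3.9672) + (-1.356) + (5.586) + (11.9972)
     = 29.9524
Step 3: Positive part mu+(X) = sum of positive contributions = 38.2304
Step 4: Negative part mu-(X) = |sum of negative contributions| = 8.278


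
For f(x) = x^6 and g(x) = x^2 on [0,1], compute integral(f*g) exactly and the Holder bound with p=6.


Step 1: Exact integral of f*g = integral(x^8, 0, 1) = 1/9
     = 0.111111
Step 2: Holder bound with p=6, q=1.2:
  ||f||_p = (integral x^36 dx)^(1/6) = (1/37)^(1/6) = 0.547814
  ||g||_q = (integral x^2.4 dx)^(1/1.2) = (1/3.4)^(1/1.2) = 0.360662
Step 3: Holder bound = ||f||_p * ||g||_q = 0.547814 * 0.360662 = 0.197576
Verification: 0.111111 <= 0.197576 (Holder holds)


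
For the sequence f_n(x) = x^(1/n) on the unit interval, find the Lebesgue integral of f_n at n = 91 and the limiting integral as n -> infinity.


At n = 91: f_91(x) = x^(1/91).
Step 1: integral(x^(1/91), 0, 1) = [x^(1/91+1) / (1/91+1)] from 0 to 1
     = 1 / (1/91 + 1) = 1 / ((91+1)/91) = 91/(91+1)
     = 91/92 = 0.98913
Step 2: As n -> infinity, f_n(x) = x^(1/n) -> 1 for x in (0,1], and f_n is increasing in n.
By MCT, lim_n integral(f_n) = integral(lim_n f_n) = integral(1, 0, 1) = 1.
Step 3: Verify convergence: 91/92 = 0.98913 -> 1


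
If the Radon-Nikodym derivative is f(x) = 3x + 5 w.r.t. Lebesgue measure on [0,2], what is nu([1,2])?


nu(A) = integral_A (dnu/dmu) dmu = integral_1^2 (3x + 5) dx
Step 1: Antiderivative F(x) = (3/2)x^2 + 5x
Step 2: F(2) = (3/2)*2^2 + 5*2 = 6 + 10 = 16
Step 3: F(1) = (3/2)*1^2 + 5*1 = 1.5 + 5 = 6.5
Step 4: nu([1,2]) = F(2) - F(1) = 16 - 6.5 = 9.5


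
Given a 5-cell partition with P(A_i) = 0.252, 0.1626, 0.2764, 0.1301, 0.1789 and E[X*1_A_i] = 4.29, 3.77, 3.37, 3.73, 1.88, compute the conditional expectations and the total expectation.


For each cell A_i: E[X|A_i] = E[X*1_A_i] / P(A_i)
Step 1: E[X|A_1] = 4.29 / 0.252 = 17.02381
Step 2: E[X|A_2] = 3.77 / 0.1626 = 23.185732
Step 3: E[X|A_3] = 3.37 / 0.2764 = 12.192475
Step 4: E[X|A_4] = 3.73 / 0.1301 = 28.670254
Step 5: E[X|A_5] = 1.88 / 0.1789 = 10.508664
Verification: E[X] = sum E[X*1_A_i] = 4.29 + 3.77 + 3.37 + 3.73 + 1.88 = 17.04


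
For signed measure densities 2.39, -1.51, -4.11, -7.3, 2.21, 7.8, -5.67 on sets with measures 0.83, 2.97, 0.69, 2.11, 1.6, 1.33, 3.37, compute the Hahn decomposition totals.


Step 1: Compute signed measure on each set:
  Set 1: 2.39 * 0.83 = 1.9837
  Set 2: -1.51 * 2.97 = -4.4847
  Set 3: -4.11 * 0.69 = -2.8359
  Set 4: -7.3 * 2.11 = -15.403
  Set 5: 2.21 * 1.6 = 3.536
  Set 6: 7.8 * 1.33 = 10.374
  Set 7: -5.67 * 3.37 = -19.1079
Step 2: Total signed measure = (1.9837) + (-4.4847) + (-2.8359) + (-15.403) + (3.536) + (10.374) + (-19.1079)
     = -25.9378
Step 3: Positive part mu+(X) = sum of positive contributions = 15.8937
Step 4: Negative part mu-(X) = |sum of negative contributions| = 41.8315


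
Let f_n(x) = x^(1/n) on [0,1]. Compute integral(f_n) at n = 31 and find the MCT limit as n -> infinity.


At n = 31: f_31(x) = x^(1/31).
Step 1: integral(x^(1/31), 0, 1) = [x^(1/31+1) / (1/31+1)] from 0 to 1
     = 1 / (1/31 + 1) = 1 / ((31+1)/31) = 31/(31+1)
     = 31/32 = 0.96875
Step 2: As n -> infinity, f_n(x) = x^(1/n) -> 1 for x in (0,1], and f_n is increasing in n.
By MCT, lim_n integral(f_n) = integral(lim_n f_n) = integral(1, 0, 1) = 1.
Step 3: Verify convergence: 31/32 = 0.96875 -> 1


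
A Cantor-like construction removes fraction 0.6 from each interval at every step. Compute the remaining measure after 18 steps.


Step 1: At each step, fraction remaining = 1 - 0.6 = 0.4
Step 2: After 18 steps, measure = (0.4)^18
Result = 6.871948e-08


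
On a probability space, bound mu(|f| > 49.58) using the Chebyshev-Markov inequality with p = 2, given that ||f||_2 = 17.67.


Chebyshev/Markov inequality: mu(|f| > eps) <= (||f||_p / eps)^p
Step 1: ||f||_2 / eps = 17.67 / 49.58 = 0.356394
Step 2: Raise to power p = 2:
  (0.356394)^2 = 0.127016
Step 3: Therefore mu(|f| > 49.58) <= 0.127016


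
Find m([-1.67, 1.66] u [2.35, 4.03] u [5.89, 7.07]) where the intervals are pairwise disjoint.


For pairwise disjoint intervals, m(union) = sum of lengths.
= (1.66 - -1.67) + (4.03 - 2.35) + (7.07 - 5.89)
= 3.33 + 1.68 + 1.18
= 6.19


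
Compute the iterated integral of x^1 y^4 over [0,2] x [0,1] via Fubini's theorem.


By Fubini's theorem, the double integral factors as a product of single integrals:
Step 1: integral_0^2 x^1 dx = [x^2/2] from 0 to 2
     = 2^2/2 = 2
Step 2: integral_0^1 y^4 dy = [y^5/5] from 0 to 1
     = 1^5/5 = 0.2
Step 3: Double integral = 2 * 0.2 = 0.4


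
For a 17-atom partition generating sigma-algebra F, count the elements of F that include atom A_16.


Each element of F is a union of some subset S of the 17 atoms.
The element contains A_16 iff A_16 is in S.
So we count subsets S of {A_1,...,A_17} with A_16 in S: choose freely among the other 16 atoms.
Count = 2^(17-1) = 2^16 = 65536.


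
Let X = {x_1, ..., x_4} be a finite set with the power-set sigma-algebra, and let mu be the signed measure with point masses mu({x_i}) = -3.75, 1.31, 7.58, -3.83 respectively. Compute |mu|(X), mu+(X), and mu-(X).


Step 1: Every measurable set is a union of atoms (the cells / points), so a Hahn decomposition is
  obtained by grouping atoms by sign: P = union of atoms with mu > 0, N = union of the remaining atoms.
  Atoms in P (indices): 2, 3;  atoms in N (indices): 1, 4
  Positive values: 1.31, 7.58
  Negative values: -3.75, -3.83
Step 2: mu+(X) = mu(P) = sum of positive atom values = 8.89
Step 3: mu-(X) = -mu(N) = sum of |negative atom values| = 7.58
Step 4: |mu|(X) = mu+(X) + mu-(X) = 8.89 + 7.58 = 16.47


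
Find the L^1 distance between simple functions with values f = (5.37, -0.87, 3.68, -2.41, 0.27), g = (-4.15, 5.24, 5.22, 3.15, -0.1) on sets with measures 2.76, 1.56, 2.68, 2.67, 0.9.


Step 1: Compute differences f_i - g_i:
  5.37 - -4.15 = 9.52
  -0.87 - 5.24 = -6.11
  3.68 - 5.22 = -1.54
  -2.41 - 3.15 = -5.56
  0.27 - -0.1 = 0.37
Step 2: Compute |diff|^1 * measure for each set:
  |9.52|^1 * 2.76 = 9.52 * 2.76 = 26.2752
  |-6.11|^1 * 1.56 = 6.11 * 1.56 = 9.5316
  |-1.54|^1 * 2.68 = 1.54 * 2.68 = 4.1272
  |-5.56|^1 * 2.67 = 5.56 * 2.67 = 14.8452
  |0.37|^1 * 0.9 = 0.37 * 0.9 = 0.333
Step 3: Sum = 55.1122
Step 4: ||f-g||_1 = (55.1122)^(1/1) = 55.1122


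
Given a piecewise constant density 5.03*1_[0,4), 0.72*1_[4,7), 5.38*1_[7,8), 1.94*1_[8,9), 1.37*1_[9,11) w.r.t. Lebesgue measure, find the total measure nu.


Integrate each piece of the Radon-Nikodym derivative:
Step 1: integral_0^4 5.03 dx = 5.03*(4-0) = 5.03*4 = 20.12
Step 2: integral_4^7 0.72 dx = 0.72*(7-4) = 0.72*3 = 2.16
Step 3: integral_7^8 5.38 dx = 5.38*(8-7) = 5.38*1 = 5.38
Step 4: integral_8^9 1.94 dx = 1.94*(9-8) = 1.94*1 = 1.94
Step 5: integral_9^11 1.37 dx = 1.37*(11-9) = 1.37*2 = 2.74
Total: 20.12 + 2.16 + 5.38 + 1.94 + 2.74 = 32.34


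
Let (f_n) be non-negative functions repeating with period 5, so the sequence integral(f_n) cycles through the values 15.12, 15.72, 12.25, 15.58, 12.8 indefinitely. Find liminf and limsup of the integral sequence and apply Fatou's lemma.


The sequence (integral(f_n)) is periodic with period 5, repeating the values 15.12, 15.72, 12.25, 15.58, 12.8 indefinitely.
Step 1: For a periodic sequence, every tail (a_m, a_(m+1), ...) contains all 5 period values infinitely often.
Step 2: Hence inf of every tail = min of the period values = min(15.12, 15.72, 12.25, 15.58, 12.8) = 12.25.
        liminf_n integral(f_n) = sup over m of (inf of tail from m) = 12.25.
Step 3: Similarly sup of every tail = max of the period values = 15.72.
        limsup_n integral(f_n) = 15.72.
Step 4: Fatou's lemma: integral(liminf_n f_n) <= liminf_n integral(f_n) = 12.25.
        So the integral of the pointwise liminf is at most 12.25.
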